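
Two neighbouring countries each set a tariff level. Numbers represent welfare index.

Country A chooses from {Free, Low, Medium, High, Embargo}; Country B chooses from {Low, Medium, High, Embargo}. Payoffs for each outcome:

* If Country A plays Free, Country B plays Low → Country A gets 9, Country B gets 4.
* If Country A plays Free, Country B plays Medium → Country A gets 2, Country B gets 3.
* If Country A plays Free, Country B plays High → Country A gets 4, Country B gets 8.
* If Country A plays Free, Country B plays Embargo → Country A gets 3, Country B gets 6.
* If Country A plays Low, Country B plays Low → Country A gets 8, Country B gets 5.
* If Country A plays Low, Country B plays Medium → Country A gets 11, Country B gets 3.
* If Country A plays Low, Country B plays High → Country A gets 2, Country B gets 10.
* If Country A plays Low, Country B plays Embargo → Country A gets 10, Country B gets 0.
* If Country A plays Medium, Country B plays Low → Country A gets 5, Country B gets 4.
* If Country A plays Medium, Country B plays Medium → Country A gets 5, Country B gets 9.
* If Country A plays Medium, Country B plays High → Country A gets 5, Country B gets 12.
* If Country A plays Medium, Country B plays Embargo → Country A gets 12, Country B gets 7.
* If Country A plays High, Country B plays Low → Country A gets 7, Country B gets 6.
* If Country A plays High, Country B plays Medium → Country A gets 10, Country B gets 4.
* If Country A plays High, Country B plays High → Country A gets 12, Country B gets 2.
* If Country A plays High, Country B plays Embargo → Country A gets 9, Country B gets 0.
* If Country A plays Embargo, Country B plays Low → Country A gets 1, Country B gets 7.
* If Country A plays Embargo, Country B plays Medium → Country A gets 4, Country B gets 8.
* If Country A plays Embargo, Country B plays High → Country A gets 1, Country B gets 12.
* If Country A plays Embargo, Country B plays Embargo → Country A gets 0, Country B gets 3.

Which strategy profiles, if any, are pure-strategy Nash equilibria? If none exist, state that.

(Free, Low): Country B can switch to High (4 → 8). Not NE.
(Free, Medium): Country A can switch to Low (2 → 11). Not NE.
(Free, High): Country A can switch to Medium (4 → 5). Not NE.
(Free, Embargo): Country A can switch to Low (3 → 10). Not NE.
(Low, Low): Country A can switch to Free (8 → 9). Not NE.
(Low, Medium): Country B can switch to Low (3 → 5). Not NE.
(Low, High): Country A can switch to Free (2 → 4). Not NE.
(Low, Embargo): Country A can switch to Medium (10 → 12). Not NE.
(Medium, Low): Country A can switch to Free (5 → 9). Not NE.
(Medium, Medium): Country A can switch to Low (5 → 11). Not NE.
(The remaining 10 profiles each have a profitable deviation by the same check.)

No pure-strategy Nash equilibrium.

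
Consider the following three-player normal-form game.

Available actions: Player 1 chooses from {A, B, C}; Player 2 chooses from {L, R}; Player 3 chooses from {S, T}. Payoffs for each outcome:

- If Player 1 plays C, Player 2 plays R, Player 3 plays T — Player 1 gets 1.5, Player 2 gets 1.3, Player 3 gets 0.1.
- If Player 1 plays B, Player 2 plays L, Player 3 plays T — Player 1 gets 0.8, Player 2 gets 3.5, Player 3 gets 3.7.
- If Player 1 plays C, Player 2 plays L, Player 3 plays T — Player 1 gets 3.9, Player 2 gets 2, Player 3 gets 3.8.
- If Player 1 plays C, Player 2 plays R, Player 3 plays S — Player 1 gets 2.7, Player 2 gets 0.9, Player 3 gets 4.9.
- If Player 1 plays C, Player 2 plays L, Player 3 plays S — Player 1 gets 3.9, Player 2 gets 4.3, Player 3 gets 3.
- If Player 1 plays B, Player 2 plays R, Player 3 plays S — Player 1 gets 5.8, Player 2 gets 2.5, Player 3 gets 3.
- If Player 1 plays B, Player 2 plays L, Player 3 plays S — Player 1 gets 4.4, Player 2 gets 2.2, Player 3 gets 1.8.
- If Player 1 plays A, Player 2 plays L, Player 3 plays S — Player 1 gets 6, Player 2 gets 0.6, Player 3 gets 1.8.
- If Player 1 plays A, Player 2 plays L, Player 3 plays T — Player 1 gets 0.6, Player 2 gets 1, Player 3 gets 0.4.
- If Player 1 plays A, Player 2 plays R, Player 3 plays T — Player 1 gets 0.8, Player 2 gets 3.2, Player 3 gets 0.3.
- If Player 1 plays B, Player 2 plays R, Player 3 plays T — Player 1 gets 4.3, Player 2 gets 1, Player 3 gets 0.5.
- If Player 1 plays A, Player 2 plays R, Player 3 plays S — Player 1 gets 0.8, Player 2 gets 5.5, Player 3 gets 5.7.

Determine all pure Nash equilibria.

The pure Nash equilibria are (B, R, S) and (C, L, T).

(A, L, S): Player 2 can switch to R (0.6 → 5.5). Not NE.
(A, L, T): Player 1 can switch to B (0.6 → 0.8). Not NE.
(A, R, S): Player 1 can switch to B (0.8 → 5.8). Not NE.
(A, R, T): Player 1 can switch to B (0.8 → 4.3). Not NE.
(B, L, S): Player 1 can switch to A (4.4 → 6). Not NE.
(B, L, T): Player 1 can switch to C (0.8 → 3.9). Not NE.
(B, R, S): Player 1 gets 5.8, best alternative 2.7; Player 2 gets 2.5, best alternative 2.2; Player 3 gets 3, best alternative 0.5. No profitable deviation — NE.
(C, L, T): Player 1 gets 3.9, best alternative 0.8; Player 2 gets 2, best alternative 1.3; Player 3 gets 3.8, best alternative 3. No profitable deviation — NE.
(The remaining 4 profiles each have a profitable deviation by the same check.)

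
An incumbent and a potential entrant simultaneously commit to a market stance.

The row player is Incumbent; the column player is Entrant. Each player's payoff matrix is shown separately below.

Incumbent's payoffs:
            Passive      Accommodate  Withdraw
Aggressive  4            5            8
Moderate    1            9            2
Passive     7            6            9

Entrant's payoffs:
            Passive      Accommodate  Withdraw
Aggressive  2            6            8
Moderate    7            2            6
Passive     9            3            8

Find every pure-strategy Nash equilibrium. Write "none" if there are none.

The unique pure-strategy Nash equilibrium is (Passive, Passive).

For each player, find the best response to each opponent profile; mutual best responses are the pure NE.
Incumbent against Passive: payoffs 4, 1, 7 → best response Passive.
Incumbent against Accommodate: payoffs 5, 9, 6 → best response Moderate.
Incumbent against Withdraw: payoffs 8, 2, 9 → best response Passive.
Entrant against Aggressive: payoffs 2, 6, 8 → best response Withdraw.
Entrant against Moderate: payoffs 7, 2, 6 → best response Passive.
Entrant against Passive: payoffs 9, 3, 8 → best response Passive.
Mutual best responses: (Passive, Passive).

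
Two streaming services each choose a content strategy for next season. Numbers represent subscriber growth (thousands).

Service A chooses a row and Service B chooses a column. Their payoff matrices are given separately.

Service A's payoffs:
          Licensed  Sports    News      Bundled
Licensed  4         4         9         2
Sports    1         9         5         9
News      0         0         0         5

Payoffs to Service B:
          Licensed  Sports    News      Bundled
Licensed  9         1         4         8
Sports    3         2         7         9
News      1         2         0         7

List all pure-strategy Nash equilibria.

The pure Nash equilibria are (Licensed, Licensed), (Sports, Bundled).

Service A against Licensed: payoffs 4, 1, 0 → best response Licensed.
Service A against Sports: payoffs 4, 9, 0 → best response Sports.
Service A against News: payoffs 9, 5, 0 → best response Licensed.
Service A against Bundled: payoffs 2, 9, 5 → best response Sports.
Service B against Licensed: payoffs 9, 1, 4, 8 → best response Licensed.
Service B against Sports: payoffs 3, 2, 7, 9 → best response Bundled.
Service B against News: payoffs 1, 2, 0, 7 → best response Bundled.
Mutual best responses: (Licensed, Licensed); (Sports, Bundled).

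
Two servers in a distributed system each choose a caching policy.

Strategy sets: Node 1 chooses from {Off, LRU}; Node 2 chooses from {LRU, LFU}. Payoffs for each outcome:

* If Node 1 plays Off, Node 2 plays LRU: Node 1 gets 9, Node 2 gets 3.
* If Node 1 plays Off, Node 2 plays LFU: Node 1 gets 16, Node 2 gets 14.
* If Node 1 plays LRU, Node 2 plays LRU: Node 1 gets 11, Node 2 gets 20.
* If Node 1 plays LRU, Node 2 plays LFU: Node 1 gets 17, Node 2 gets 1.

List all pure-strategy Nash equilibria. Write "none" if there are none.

Node 1 against LRU: payoffs 9, 11 → best response LRU.
Node 1 against LFU: payoffs 16, 17 → best response LRU.
Node 2 against Off: payoffs 3, 14 → best response LFU.
Node 2 against LRU: payoffs 20, 1 → best response LRU.
Mutual best responses: (LRU, LRU).

The unique pure-strategy Nash equilibrium is (LRU, LRU).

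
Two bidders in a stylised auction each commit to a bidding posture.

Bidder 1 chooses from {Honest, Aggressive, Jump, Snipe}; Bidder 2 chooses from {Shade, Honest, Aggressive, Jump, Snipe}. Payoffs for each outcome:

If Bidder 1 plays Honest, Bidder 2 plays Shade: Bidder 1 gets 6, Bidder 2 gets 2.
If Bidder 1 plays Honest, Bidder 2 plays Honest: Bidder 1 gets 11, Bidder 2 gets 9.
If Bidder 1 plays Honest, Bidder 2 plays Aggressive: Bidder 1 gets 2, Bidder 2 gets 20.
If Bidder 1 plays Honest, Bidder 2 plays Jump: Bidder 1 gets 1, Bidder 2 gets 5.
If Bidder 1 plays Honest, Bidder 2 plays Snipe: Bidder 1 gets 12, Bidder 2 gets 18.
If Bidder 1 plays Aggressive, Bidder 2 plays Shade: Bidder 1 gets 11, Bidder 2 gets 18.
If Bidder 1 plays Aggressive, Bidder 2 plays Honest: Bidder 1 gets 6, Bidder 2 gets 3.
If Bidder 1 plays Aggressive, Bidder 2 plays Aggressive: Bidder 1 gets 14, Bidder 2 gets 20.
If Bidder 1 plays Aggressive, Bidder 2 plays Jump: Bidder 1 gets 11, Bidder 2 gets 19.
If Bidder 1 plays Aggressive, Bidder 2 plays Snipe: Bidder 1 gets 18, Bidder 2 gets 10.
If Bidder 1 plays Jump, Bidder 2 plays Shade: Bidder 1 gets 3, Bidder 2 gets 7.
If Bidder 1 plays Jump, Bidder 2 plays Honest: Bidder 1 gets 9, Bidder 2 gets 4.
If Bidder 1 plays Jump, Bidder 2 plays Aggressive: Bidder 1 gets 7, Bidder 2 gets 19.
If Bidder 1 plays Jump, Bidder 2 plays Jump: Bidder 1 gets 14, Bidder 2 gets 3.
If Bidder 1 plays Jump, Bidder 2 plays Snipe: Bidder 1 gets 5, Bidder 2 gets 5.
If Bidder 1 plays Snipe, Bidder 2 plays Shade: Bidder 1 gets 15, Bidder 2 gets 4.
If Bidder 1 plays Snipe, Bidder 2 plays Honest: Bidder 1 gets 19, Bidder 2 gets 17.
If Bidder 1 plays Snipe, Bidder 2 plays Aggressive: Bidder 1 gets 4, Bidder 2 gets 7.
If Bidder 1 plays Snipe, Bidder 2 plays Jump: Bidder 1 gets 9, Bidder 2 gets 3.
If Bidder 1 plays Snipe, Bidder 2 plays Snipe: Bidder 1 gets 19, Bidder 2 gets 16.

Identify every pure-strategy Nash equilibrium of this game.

(Honest, Shade): Bidder 1 can switch to Aggressive (6 → 11). Not NE.
(Honest, Honest): Bidder 1 can switch to Snipe (11 → 19). Not NE.
(Honest, Aggressive): Bidder 1 can switch to Aggressive (2 → 14). Not NE.
(Honest, Jump): Bidder 1 can switch to Aggressive (1 → 11). Not NE.
(Honest, Snipe): Bidder 1 can switch to Aggressive (12 → 18). Not NE.
(Aggressive, Shade): Bidder 1 can switch to Snipe (11 → 15). Not NE.
(Aggressive, Honest): Bidder 1 can switch to Honest (6 → 11). Not NE.
(Aggressive, Aggressive): Bidder 1 gets 14, best alternative 7; Bidder 2 gets 20, best alternative 19. No profitable deviation — NE.
(Aggressive, Jump): Bidder 1 can switch to Jump (11 → 14). Not NE.
(Aggressive, Snipe): Bidder 1 can switch to Snipe (18 → 19). Not NE.
(Jump, Shade): Bidder 1 can switch to Honest (3 → 6). Not NE.
(Jump, Honest): Bidder 1 can switch to Honest (9 → 11). Not NE.
(Jump, Aggressive): Bidder 1 can switch to Aggressive (7 → 14). Not NE.
(Snipe, Honest): Bidder 1 gets 19, best alternative 11; Bidder 2 gets 17, best alternative 16. No profitable deviation — NE.
(The remaining 6 profiles each have a profitable deviation by the same check.)

Pure-strategy Nash equilibria: (Aggressive, Aggressive); (Snipe, Honest)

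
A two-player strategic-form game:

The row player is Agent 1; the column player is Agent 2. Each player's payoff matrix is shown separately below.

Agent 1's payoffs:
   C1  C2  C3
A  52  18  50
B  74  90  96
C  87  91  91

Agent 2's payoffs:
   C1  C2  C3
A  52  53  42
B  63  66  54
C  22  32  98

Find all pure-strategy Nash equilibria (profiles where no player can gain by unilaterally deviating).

There is no pure-strategy Nash equilibrium.

Agent 1 against C1: payoffs 52, 74, 87 → best response C.
Agent 1 against C2: payoffs 18, 90, 91 → best response C.
Agent 1 against C3: payoffs 50, 96, 91 → best response B.
Agent 2 against A: payoffs 52, 53, 42 → best response C2.
Agent 2 against B: payoffs 63, 66, 54 → best response C2.
Agent 2 against C: payoffs 22, 32, 98 → best response C3.
No profile is a mutual best response for all players.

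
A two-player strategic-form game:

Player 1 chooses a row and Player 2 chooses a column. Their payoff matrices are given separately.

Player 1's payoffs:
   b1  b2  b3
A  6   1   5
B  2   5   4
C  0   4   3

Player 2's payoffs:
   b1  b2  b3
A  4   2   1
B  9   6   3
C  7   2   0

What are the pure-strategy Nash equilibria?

For each player, find the best response to each opponent profile; mutual best responses are the pure NE.
Player 1 against b1: payoffs 6, 2, 0 → best response A.
Player 1 against b2: payoffs 1, 5, 4 → best response B.
Player 1 against b3: payoffs 5, 4, 3 → best response A.
Player 2 against A: payoffs 4, 2, 1 → best response b1.
Player 2 against B: payoffs 9, 6, 3 → best response b1.
Player 2 against C: payoffs 7, 2, 0 → best response b1.
Mutual best responses: (A, b1).

(A, b1)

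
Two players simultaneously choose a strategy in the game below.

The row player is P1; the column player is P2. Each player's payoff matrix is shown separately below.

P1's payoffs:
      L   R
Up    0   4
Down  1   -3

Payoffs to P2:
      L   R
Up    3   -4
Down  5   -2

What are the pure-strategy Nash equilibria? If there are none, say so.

(Down, L)

P1 against L: payoffs 0, 1 → best response Down.
P1 against R: payoffs 4, -3 → best response Up.
P2 against Up: payoffs 3, -4 → best response L.
P2 against Down: payoffs 5, -2 → best response L.
Mutual best responses: (Down, L).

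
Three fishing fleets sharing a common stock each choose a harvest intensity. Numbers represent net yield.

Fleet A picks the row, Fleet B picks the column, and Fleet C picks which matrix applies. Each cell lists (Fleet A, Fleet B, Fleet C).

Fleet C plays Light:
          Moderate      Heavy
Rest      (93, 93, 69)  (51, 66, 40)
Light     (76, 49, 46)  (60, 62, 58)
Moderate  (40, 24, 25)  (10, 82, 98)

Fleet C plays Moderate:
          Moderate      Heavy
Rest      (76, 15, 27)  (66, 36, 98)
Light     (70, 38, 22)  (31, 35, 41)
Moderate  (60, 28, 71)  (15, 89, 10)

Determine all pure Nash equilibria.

(Rest, Moderate, Light) and (Rest, Heavy, Moderate) and (Light, Heavy, Light)

Fleet A against (Moderate, Light): payoffs 93, 76, 40 → best response Rest.
Fleet A against (Moderate, Moderate): payoffs 76, 70, 60 → best response Rest.
Fleet A against (Heavy, Light): payoffs 51, 60, 10 → best response Light.
Fleet A against (Heavy, Moderate): payoffs 66, 31, 15 → best response Rest.
Fleet B against (Rest, Light): payoffs 93, 66 → best response Moderate.
Fleet B against (Rest, Moderate): payoffs 15, 36 → best response Heavy.
Fleet B against (Light, Light): payoffs 49, 62 → best response Heavy.
Fleet B against (Light, Moderate): payoffs 38, 35 → best response Moderate.
Fleet B against (Moderate, Light): payoffs 24, 82 → best response Heavy.
Fleet B against (Moderate, Moderate): payoffs 28, 89 → best response Heavy.
Fleet C against (Rest, Moderate): payoffs 69, 27 → best response Light.
Fleet C against (Rest, Heavy): payoffs 40, 98 → best response Moderate.
Fleet C against (Light, Moderate): payoffs 46, 22 → best response Light.
Fleet C against (Light, Heavy): payoffs 58, 41 → best response Light.
Fleet C against (Moderate, Moderate): payoffs 25, 71 → best response Moderate.
Fleet C against (Moderate, Heavy): payoffs 98, 10 → best response Light.
Mutual best responses: (Rest, Moderate, Light); (Rest, Heavy, Moderate); (Light, Heavy, Light).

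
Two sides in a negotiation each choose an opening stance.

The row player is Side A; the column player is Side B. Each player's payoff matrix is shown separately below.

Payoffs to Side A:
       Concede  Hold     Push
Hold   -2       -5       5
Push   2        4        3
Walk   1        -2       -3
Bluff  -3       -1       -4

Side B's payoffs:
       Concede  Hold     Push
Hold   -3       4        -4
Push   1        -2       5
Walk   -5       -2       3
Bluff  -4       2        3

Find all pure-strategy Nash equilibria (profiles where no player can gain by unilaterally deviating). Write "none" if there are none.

Side A against Concede: payoffs -2, 2, 1, -3 → best response Push.
Side A against Hold: payoffs -5, 4, -2, -1 → best response Push.
Side A against Push: payoffs 5, 3, -3, -4 → best response Hold.
Side B against Hold: payoffs -3, 4, -4 → best response Hold.
Side B against Push: payoffs 1, -2, 5 → best response Push.
Side B against Walk: payoffs -5, -2, 3 → best response Push.
Side B against Bluff: payoffs -4, 2, 3 → best response Push.
No profile is a mutual best response for all players.

No pure-strategy Nash equilibrium.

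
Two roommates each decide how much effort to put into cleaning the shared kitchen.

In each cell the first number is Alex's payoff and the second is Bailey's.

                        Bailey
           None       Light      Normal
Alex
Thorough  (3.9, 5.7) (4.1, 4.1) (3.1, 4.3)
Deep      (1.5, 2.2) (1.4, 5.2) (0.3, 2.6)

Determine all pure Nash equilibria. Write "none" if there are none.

The unique pure-strategy Nash equilibrium is (Thorough, None).

Alex against None: payoffs 3.9, 1.5 → best response Thorough.
Alex against Light: payoffs 4.1, 1.4 → best response Thorough.
Alex against Normal: payoffs 3.1, 0.3 → best response Thorough.
Bailey against Thorough: payoffs 5.7, 4.1, 4.3 → best response None.
Bailey against Deep: payoffs 2.2, 5.2, 2.6 → best response Light.
Mutual best responses: (Thorough, None).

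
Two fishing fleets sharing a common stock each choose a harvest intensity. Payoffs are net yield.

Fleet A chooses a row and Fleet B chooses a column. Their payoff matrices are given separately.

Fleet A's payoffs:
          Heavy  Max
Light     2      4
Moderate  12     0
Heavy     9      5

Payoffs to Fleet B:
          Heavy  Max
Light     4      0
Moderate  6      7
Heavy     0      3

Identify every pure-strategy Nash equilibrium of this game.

The unique pure-strategy Nash equilibrium is (Heavy, Max).

Mark each player's best response to every combination of opponents' strategies; a profile where every player is best-responding is a pure Nash equilibrium.
Fleet A against Heavy: payoffs 2, 12, 9 → best response Moderate.
Fleet A against Max: payoffs 4, 0, 5 → best response Heavy.
Fleet B against Light: payoffs 4, 0 → best response Heavy.
Fleet B against Moderate: payoffs 6, 7 → best response Max.
Fleet B against Heavy: payoffs 0, 3 → best response Max.
Mutual best responses: (Heavy, Max).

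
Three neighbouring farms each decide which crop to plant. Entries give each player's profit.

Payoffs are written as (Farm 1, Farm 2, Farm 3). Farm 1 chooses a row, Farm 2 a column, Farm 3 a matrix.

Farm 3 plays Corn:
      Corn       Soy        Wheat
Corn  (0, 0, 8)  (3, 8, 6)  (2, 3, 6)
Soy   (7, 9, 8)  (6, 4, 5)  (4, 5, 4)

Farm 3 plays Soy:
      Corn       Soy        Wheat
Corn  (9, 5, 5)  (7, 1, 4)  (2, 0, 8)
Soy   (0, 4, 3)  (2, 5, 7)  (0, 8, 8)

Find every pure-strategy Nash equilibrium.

Farm 1 against (Corn, Corn): payoffs 0, 7 → best response Soy.
Farm 1 against (Corn, Soy): payoffs 9, 0 → best response Corn.
Farm 1 against (Soy, Corn): payoffs 3, 6 → best response Soy.
Farm 1 against (Soy, Soy): payoffs 7, 2 → best response Corn.
Farm 1 against (Wheat, Corn): payoffs 2, 4 → best response Soy.
Farm 1 against (Wheat, Soy): payoffs 2, 0 → best response Corn.
Farm 2 against (Corn, Corn): payoffs 0, 8, 3 → best response Soy.
Farm 2 against (Corn, Soy): payoffs 5, 1, 0 → best response Corn.
Farm 2 against (Soy, Corn): payoffs 9, 4, 5 → best response Corn.
Farm 2 against (Soy, Soy): payoffs 4, 5, 8 → best response Wheat.
Farm 3 against (Corn, Corn): payoffs 8, 5 → best response Corn.
Farm 3 against (Corn, Soy): payoffs 6, 4 → best response Corn.
Farm 3 against (Corn, Wheat): payoffs 6, 8 → best response Soy.
Farm 3 against (Soy, Corn): payoffs 8, 3 → best response Corn.
Farm 3 against (Soy, Soy): payoffs 5, 7 → best response Soy.
Farm 3 against (Soy, Wheat): payoffs 4, 8 → best response Soy.
Mutual best responses: (Soy, Corn, Corn).

(Soy, Corn, Corn)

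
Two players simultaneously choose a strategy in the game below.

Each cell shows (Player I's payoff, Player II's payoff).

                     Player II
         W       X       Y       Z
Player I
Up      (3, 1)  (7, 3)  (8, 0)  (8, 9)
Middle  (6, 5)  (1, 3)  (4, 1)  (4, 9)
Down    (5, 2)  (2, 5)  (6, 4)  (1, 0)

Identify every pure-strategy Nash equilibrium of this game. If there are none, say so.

Pure NE: (Up, Z)

For each player, find the best response to each opponent profile; mutual best responses are the pure NE.
Player I against W: payoffs 3, 6, 5 → best response Middle.
Player I against X: payoffs 7, 1, 2 → best response Up.
Player I against Y: payoffs 8, 4, 6 → best response Up.
Player I against Z: payoffs 8, 4, 1 → best response Up.
Player II against Up: payoffs 1, 3, 0, 9 → best response Z.
Player II against Middle: payoffs 5, 3, 1, 9 → best response Z.
Player II against Down: payoffs 2, 5, 4, 0 → best response X.
Mutual best responses: (Up, Z).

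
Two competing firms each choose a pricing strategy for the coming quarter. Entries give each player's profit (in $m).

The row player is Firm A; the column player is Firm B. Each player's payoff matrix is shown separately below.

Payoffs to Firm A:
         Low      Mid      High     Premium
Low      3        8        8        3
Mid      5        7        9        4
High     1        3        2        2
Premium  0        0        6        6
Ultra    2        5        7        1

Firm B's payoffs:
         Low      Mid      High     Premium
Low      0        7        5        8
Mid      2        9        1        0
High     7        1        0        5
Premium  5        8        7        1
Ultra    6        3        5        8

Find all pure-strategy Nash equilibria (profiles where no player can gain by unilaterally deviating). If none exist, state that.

No pure-strategy Nash equilibrium.

Firm A against Low: payoffs 3, 5, 1, 0, 2 → best response Mid.
Firm A against Mid: payoffs 8, 7, 3, 0, 5 → best response Low.
Firm A against High: payoffs 8, 9, 2, 6, 7 → best response Mid.
Firm A against Premium: payoffs 3, 4, 2, 6, 1 → best response Premium.
Firm B against Low: payoffs 0, 7, 5, 8 → best response Premium.
Firm B against Mid: payoffs 2, 9, 1, 0 → best response Mid.
Firm B against High: payoffs 7, 1, 0, 5 → best response Low.
Firm B against Premium: payoffs 5, 8, 7, 1 → best response Mid.
Firm B against Ultra: payoffs 6, 3, 5, 8 → best response Premium.
No profile is a mutual best response for all players.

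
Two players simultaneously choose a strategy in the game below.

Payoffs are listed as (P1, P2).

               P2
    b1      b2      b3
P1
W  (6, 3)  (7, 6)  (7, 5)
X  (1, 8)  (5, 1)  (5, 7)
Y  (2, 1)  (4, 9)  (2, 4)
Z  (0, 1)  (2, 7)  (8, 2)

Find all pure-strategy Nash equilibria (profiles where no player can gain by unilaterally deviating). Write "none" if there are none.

Check each profile: it is a Nash equilibrium iff no player can strictly gain by switching unilaterally.
(W, b1): P2 can switch to b2 (3 → 6). Not NE.
(W, b2): P1 gets 7, best alternative 5; P2 gets 6, best alternative 5. No profitable deviation — NE.
(W, b3): P1 can switch to Z (7 → 8). Not NE.
(X, b1): P1 can switch to W (1 → 6). Not NE.
(X, b2): P1 can switch to W (5 → 7). Not NE.
(X, b3): P1 can switch to W (5 → 7). Not NE.
(Y, b1): P1 can switch to W (2 → 6). Not NE.
(Y, b2): P1 can switch to W (4 → 7). Not NE.
(Y, b3): P1 can switch to W (2 → 7). Not NE.
(Z, b1): P1 can switch to W (0 → 6). Not NE.
(Z, b2): P1 can switch to W (2 → 7). Not NE.
(The remaining 1 profile has a profitable deviation by the same check.)

The unique pure-strategy Nash equilibrium is (W, b2).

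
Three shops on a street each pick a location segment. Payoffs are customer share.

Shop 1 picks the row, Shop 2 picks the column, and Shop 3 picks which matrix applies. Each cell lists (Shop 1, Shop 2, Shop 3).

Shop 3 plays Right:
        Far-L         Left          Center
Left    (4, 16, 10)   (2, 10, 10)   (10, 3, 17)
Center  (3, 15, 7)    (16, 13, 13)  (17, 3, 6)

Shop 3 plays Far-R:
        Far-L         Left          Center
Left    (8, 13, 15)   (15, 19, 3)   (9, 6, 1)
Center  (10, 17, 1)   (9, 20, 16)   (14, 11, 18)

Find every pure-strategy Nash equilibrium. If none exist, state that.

For each strategy profile, look for a profitable unilateral deviation.
(Left, Far-L, Right): Shop 3 can switch to Far-R (10 → 15). Not NE.
(Left, Far-L, Far-R): Shop 1 can switch to Center (8 → 10). Not NE.
(Left, Left, Right): Shop 1 can switch to Center (2 → 16). Not NE.
(Left, Left, Far-R): Shop 3 can switch to Right (3 → 10). Not NE.
(Left, Center, Right): Shop 1 can switch to Center (10 → 17). Not NE.
(Left, Center, Far-R): Shop 1 can switch to Center (9 → 14). Not NE.
(Center, Far-L, Right): Shop 1 can switch to Left (3 → 4). Not NE.
(Center, Far-L, Far-R): Shop 2 can switch to Left (17 → 20). Not NE.
(Center, Left, Right): Shop 2 can switch to Far-L (13 → 15). Not NE.
(Center, Left, Far-R): Shop 1 can switch to Left (9 → 15). Not NE.
(The remaining 2 profiles each have a profitable deviation by the same check.)

This game has no pure Nash equilibrium.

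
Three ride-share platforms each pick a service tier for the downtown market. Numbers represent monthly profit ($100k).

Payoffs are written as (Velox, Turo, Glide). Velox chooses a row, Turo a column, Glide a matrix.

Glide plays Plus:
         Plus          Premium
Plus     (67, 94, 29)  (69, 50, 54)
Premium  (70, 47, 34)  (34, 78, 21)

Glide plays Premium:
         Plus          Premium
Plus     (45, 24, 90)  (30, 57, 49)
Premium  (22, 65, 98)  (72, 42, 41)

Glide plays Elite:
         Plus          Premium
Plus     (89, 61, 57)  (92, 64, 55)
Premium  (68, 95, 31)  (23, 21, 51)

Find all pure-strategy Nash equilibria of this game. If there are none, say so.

Velox against (Plus, Plus): payoffs 67, 70 → best response Premium.
Velox against (Plus, Premium): payoffs 45, 22 → best response Plus.
Velox against (Plus, Elite): payoffs 89, 68 → best response Plus.
Velox against (Premium, Plus): payoffs 69, 34 → best response Plus.
Velox against (Premium, Premium): payoffs 30, 72 → best response Premium.
Velox against (Premium, Elite): payoffs 92, 23 → best response Plus.
Turo against (Plus, Plus): payoffs 94, 50 → best response Plus.
Turo against (Plus, Premium): payoffs 24, 57 → best response Premium.
Turo against (Plus, Elite): payoffs 61, 64 → best response Premium.
Turo against (Premium, Plus): payoffs 47, 78 → best response Premium.
Turo against (Premium, Premium): payoffs 65, 42 → best response Plus.
Turo against (Premium, Elite): payoffs 95, 21 → best response Plus.
Glide against (Plus, Plus): payoffs 29, 90, 57 → best response Premium.
Glide against (Plus, Premium): payoffs 54, 49, 55 → best response Elite.
Glide against (Premium, Plus): payoffs 34, 98, 31 → best response Premium.
Glide against (Premium, Premium): payoffs 21, 41, 51 → best response Elite.
Mutual best responses: (Plus, Premium, Elite).

(Plus, Premium, Elite)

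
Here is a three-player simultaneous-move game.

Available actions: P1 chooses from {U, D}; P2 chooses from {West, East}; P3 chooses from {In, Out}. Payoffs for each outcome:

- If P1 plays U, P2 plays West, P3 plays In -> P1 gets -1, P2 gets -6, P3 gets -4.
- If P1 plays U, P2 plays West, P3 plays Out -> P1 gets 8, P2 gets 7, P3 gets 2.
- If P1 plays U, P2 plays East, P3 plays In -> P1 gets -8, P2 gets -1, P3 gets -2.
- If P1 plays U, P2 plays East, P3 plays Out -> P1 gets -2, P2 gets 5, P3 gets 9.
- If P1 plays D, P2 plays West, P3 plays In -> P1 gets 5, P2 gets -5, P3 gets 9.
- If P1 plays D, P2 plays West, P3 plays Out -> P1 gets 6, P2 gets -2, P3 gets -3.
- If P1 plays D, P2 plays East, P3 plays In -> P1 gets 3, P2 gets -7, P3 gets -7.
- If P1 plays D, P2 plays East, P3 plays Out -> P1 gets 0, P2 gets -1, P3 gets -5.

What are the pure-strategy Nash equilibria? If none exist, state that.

Check each profile: it is a Nash equilibrium iff no player can strictly gain by switching unilaterally.
(U, West, In): P1 can switch to D (-1 → 5). Not NE.
(U, West, Out): P1 gets 8, best alternative 6; P2 gets 7, best alternative 5; P3 gets 2, best alternative -4. No profitable deviation — NE.
(U, East, In): P1 can switch to D (-8 → 3). Not NE.
(U, East, Out): P1 can switch to D (-2 → 0). Not NE.
(D, West, In): P1 gets 5, best alternative -1; P2 gets -5, best alternative -7; P3 gets 9, best alternative -3. No profitable deviation — NE.
(D, West, Out): P1 can switch to U (6 → 8). Not NE.
(D, East, In): P2 can switch to West (-7 → -5). Not NE.
(D, East, Out): P1 gets 0, best alternative -2; P2 gets -1, best alternative -2; P3 gets -5, best alternative -7. No profitable deviation — NE.

Pure-strategy Nash equilibria: (U, West, Out) and (D, West, In) and (D, East, Out)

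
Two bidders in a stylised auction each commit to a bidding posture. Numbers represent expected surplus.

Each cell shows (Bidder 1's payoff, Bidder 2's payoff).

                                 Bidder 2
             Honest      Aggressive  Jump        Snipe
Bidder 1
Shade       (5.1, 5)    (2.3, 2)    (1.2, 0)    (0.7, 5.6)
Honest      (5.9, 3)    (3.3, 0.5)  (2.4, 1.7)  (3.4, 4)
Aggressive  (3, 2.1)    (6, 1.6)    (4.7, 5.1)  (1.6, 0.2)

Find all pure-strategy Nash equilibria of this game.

The pure Nash equilibria are (Honest, Snipe) and (Aggressive, Jump).

Bidder 1 against Honest: payoffs 5.1, 5.9, 3 → best response Honest.
Bidder 1 against Aggressive: payoffs 2.3, 3.3, 6 → best response Aggressive.
Bidder 1 against Jump: payoffs 1.2, 2.4, 4.7 → best response Aggressive.
Bidder 1 against Snipe: payoffs 0.7, 3.4, 1.6 → best response Honest.
Bidder 2 against Shade: payoffs 5, 2, 0, 5.6 → best response Snipe.
Bidder 2 against Honest: payoffs 3, 0.5, 1.7, 4 → best response Snipe.
Bidder 2 against Aggressive: payoffs 2.1, 1.6, 5.1, 0.2 → best response Jump.
Mutual best responses: (Honest, Snipe); (Aggressive, Jump).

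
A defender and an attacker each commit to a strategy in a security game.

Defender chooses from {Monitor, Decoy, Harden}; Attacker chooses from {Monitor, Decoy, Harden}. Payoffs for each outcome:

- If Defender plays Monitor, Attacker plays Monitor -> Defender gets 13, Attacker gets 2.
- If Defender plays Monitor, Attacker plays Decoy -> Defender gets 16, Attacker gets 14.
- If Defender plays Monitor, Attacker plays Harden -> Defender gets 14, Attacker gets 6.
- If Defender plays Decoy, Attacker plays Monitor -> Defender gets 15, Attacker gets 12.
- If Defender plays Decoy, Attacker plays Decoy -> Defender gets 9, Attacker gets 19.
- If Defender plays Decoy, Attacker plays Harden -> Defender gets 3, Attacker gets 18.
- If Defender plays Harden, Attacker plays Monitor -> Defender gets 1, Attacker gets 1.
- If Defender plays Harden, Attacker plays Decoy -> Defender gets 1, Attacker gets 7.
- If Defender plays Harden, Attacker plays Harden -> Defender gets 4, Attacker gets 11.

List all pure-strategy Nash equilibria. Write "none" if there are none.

For each player, find the best response to each opponent profile; mutual best responses are the pure NE.
Defender against Monitor: payoffs 13, 15, 1 → best response Decoy.
Defender against Decoy: payoffs 16, 9, 1 → best response Monitor.
Defender against Harden: payoffs 14, 3, 4 → best response Monitor.
Attacker against Monitor: payoffs 2, 14, 6 → best response Decoy.
Attacker against Decoy: payoffs 12, 19, 18 → best response Decoy.
Attacker against Harden: payoffs 1, 7, 11 → best response Harden.
Mutual best responses: (Monitor, Decoy).

(Monitor, Decoy)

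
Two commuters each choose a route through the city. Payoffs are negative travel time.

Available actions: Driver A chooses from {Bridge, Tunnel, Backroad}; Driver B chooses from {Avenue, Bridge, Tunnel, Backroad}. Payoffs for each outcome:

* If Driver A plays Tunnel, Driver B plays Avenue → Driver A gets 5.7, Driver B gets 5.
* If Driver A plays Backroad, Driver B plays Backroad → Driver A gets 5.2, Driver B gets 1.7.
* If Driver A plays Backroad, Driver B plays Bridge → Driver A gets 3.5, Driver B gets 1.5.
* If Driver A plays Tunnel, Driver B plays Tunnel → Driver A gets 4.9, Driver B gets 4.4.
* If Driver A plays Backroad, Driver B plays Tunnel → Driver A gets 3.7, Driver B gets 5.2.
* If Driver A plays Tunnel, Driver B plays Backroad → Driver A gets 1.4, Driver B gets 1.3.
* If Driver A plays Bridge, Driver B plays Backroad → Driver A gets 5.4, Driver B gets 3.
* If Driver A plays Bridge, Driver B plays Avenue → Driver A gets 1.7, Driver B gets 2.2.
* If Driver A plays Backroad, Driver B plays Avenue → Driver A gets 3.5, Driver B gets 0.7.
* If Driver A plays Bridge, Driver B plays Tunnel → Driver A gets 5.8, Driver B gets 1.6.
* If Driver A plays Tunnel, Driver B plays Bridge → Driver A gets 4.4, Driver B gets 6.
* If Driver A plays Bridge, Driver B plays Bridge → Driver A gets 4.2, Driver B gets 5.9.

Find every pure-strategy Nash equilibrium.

The unique pure-strategy Nash equilibrium is (Tunnel, Bridge).

For each player, find the best response to each opponent profile; mutual best responses are the pure NE.
Driver A against Avenue: payoffs 1.7, 5.7, 3.5 → best response Tunnel.
Driver A against Bridge: payoffs 4.2, 4.4, 3.5 → best response Tunnel.
Driver A against Tunnel: payoffs 5.8, 4.9, 3.7 → best response Bridge.
Driver A against Backroad: payoffs 5.4, 1.4, 5.2 → best response Bridge.
Driver B against Bridge: payoffs 2.2, 5.9, 1.6, 3 → best response Bridge.
Driver B against Tunnel: payoffs 5, 6, 4.4, 1.3 → best response Bridge.
Driver B against Backroad: payoffs 0.7, 1.5, 5.2, 1.7 → best response Tunnel.
Mutual best responses: (Tunnel, Bridge).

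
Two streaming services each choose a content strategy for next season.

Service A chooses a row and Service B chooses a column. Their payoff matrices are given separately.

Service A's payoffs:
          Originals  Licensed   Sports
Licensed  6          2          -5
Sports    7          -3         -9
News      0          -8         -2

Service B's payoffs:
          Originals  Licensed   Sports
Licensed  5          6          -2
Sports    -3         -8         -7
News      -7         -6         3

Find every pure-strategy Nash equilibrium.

The pure Nash equilibria are (Licensed, Licensed) and (Sports, Originals) and (News, Sports).

Service A against Originals: payoffs 6, 7, 0 → best response Sports.
Service A against Licensed: payoffs 2, -3, -8 → best response Licensed.
Service A against Sports: payoffs -5, -9, -2 → best response News.
Service B against Licensed: payoffs 5, 6, -2 → best response Licensed.
Service B against Sports: payoffs -3, -8, -7 → best response Originals.
Service B against News: payoffs -7, -6, 3 → best response Sports.
Mutual best responses: (Licensed, Licensed); (Sports, Originals); (News, Sports).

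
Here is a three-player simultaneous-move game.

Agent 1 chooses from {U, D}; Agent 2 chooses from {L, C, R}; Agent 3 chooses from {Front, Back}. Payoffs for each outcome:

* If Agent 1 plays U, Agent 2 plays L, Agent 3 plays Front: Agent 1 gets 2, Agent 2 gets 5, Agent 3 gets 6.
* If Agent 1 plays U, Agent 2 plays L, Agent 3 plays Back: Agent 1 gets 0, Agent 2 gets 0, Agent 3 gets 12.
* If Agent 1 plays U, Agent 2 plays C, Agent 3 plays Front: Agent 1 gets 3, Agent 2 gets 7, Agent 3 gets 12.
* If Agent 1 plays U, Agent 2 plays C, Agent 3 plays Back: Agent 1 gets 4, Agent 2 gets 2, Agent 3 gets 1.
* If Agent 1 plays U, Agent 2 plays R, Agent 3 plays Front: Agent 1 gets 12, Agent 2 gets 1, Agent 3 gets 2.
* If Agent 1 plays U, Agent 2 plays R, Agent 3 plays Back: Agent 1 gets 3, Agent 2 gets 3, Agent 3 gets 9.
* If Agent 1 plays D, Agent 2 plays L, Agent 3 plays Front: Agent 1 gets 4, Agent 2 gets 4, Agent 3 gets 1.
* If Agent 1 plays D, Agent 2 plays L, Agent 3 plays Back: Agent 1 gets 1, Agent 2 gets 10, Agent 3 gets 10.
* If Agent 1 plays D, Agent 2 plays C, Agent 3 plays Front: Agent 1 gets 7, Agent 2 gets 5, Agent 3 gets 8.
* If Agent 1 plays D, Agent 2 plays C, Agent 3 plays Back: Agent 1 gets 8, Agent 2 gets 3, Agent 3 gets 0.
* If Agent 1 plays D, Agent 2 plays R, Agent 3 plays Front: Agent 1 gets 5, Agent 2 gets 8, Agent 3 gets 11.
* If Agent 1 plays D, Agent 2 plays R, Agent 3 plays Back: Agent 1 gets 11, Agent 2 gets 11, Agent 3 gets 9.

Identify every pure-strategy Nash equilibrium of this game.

none

Mark each player's best response to every combination of opponents' strategies; a profile where every player is best-responding is a pure Nash equilibrium.
Agent 1 against (L, Front): payoffs 2, 4 → best response D.
Agent 1 against (L, Back): payoffs 0, 1 → best response D.
Agent 1 against (C, Front): payoffs 3, 7 → best response D.
Agent 1 against (C, Back): payoffs 4, 8 → best response D.
Agent 1 against (R, Front): payoffs 12, 5 → best response U.
Agent 1 against (R, Back): payoffs 3, 11 → best response D.
Agent 2 against (U, Front): payoffs 5, 7, 1 → best response C.
Agent 2 against (U, Back): payoffs 0, 2, 3 → best response R.
Agent 2 against (D, Front): payoffs 4, 5, 8 → best response R.
Agent 2 against (D, Back): payoffs 10, 3, 11 → best response R.
Agent 3 against (U, L): payoffs 6, 12 → best response Back.
Agent 3 against (U, C): payoffs 12, 1 → best response Front.
Agent 3 against (U, R): payoffs 2, 9 → best response Back.
Agent 3 against (D, L): payoffs 1, 10 → best response Back.
Agent 3 against (D, C): payoffs 8, 0 → best response Front.
Agent 3 against (D, R): payoffs 11, 9 → best response Front.
No profile is a mutual best response for all players.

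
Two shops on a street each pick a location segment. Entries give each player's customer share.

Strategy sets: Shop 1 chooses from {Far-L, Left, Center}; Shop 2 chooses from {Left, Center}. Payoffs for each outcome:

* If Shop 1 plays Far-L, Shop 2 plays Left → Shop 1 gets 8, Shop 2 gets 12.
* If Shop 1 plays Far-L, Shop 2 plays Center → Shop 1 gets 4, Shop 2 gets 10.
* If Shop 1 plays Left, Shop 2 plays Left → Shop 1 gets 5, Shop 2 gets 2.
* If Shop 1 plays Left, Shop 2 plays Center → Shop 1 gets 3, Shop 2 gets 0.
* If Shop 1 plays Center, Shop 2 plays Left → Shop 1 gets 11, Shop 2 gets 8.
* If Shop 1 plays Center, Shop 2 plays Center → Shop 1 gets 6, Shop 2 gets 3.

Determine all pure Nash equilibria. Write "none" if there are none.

Pure NE: (Center, Left)

For each strategy profile, look for a profitable unilateral deviation.
(Far-L, Left): Shop 1 can switch to Center (8 → 11). Not NE.
(Far-L, Center): Shop 1 can switch to Center (4 → 6). Not NE.
(Left, Left): Shop 1 can switch to Far-L (5 → 8). Not NE.
(Left, Center): Shop 1 can switch to Far-L (3 → 4). Not NE.
(Center, Left): Shop 1 gets 11, best alternative 8; Shop 2 gets 8, best alternative 3. No profitable deviation — NE.
(Center, Center): Shop 2 can switch to Left (3 → 8). Not NE.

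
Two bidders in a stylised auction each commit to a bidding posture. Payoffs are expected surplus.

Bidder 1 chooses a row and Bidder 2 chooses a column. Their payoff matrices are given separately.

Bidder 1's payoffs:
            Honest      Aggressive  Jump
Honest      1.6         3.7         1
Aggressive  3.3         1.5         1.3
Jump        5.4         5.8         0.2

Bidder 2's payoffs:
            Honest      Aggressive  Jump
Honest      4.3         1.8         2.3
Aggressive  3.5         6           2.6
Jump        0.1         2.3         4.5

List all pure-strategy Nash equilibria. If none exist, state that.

There is no pure-strategy Nash equilibrium.

(Honest, Honest): Bidder 1 can switch to Aggressive (1.6 → 3.3). Not NE.
(Honest, Aggressive): Bidder 1 can switch to Jump (3.7 → 5.8). Not NE.
(Honest, Jump): Bidder 1 can switch to Aggressive (1 → 1.3). Not NE.
(Aggressive, Honest): Bidder 1 can switch to Jump (3.3 → 5.4). Not NE.
(Aggressive, Aggressive): Bidder 1 can switch to Honest (1.5 → 3.7). Not NE.
(Aggressive, Jump): Bidder 2 can switch to Honest (2.6 → 3.5). Not NE.
(Jump, Honest): Bidder 2 can switch to Aggressive (0.1 → 2.3). Not NE.
(Jump, Aggressive): Bidder 2 can switch to Jump (2.3 → 4.5). Not NE.
(Jump, Jump): Bidder 1 can switch to Honest (0.2 → 1). Not NE.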